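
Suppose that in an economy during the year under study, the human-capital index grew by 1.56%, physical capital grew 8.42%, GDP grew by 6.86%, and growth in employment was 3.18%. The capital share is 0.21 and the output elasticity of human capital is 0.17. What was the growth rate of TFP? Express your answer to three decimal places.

TFP grew 2.855%.

Labor's share = 1 − 0.21 − 0.17 = 0.62.
Physical capital: 0.21 × 8.42 = 1.7682 pp.
The human-capital index: 0.17 × 1.56 = 0.2652 pp.
Employment: 0.62 × 3.18 = 1.9716 pp.
TFP growth = 6.86 − 4.005 = 2.855%.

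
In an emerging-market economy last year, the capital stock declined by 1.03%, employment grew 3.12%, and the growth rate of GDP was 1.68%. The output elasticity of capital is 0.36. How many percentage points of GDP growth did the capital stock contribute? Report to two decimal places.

-0.37 percentage points

Contribution = share × growth = 0.36 × (-1.03) = -0.3708 pp.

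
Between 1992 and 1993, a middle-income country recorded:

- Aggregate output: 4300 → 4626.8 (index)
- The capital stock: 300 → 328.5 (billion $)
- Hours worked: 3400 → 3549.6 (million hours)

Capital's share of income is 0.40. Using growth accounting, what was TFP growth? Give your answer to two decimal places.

Aggregate output growth = (4626.8 − 4300) / 4300 = 7.6%.
The capital stock growth = (328.5 − 300) / 300 = 9.5%.
Hours worked growth = (3549.6 − 3400) / 3400 = 4.4%.
Labor's share = 1 − 0.4 = 0.6.
The capital stock: 0.4 × 9.5 = 3.8 pp.
Hours worked: 0.6 × 4.4 = 2.64 pp.
TFP growth = 7.6 − 6.44 = 1.16%.

1.16%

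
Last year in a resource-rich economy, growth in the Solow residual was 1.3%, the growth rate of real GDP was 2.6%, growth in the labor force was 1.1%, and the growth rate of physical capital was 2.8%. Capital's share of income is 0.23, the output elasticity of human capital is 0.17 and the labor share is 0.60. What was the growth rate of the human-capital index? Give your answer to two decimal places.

-0.02%

Labor's share = 1 − 0.23 − 0.17 = 0.6.
gY = gA + 0.23×2.8 + 0.6×1.1 + 0.17×g.
0.17×g = 2.6 − 1.3 − 1.304 = -0.004.
g = -0.004 / 0.17 = -0.0235%.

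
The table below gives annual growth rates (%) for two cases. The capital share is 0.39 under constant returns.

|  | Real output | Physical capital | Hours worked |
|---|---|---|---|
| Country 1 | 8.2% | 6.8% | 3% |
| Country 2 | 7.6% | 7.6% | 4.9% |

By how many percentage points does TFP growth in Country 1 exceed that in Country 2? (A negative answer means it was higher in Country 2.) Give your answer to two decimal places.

2.07 percentage points

Labor's share = 1 − 0.39 = 0.61.
Country 1: TFP = 8.2 − 2.652 − 1.83 = 3.718%.
Country 2: TFP = 7.6 − 2.964 − 2.989 = 1.647%.
Difference = 3.718 − (1.647) = 2.071 pp.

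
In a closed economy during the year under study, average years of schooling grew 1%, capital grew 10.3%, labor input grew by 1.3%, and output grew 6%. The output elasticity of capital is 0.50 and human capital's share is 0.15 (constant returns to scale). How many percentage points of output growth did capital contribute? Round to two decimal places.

Contribution = share × growth = 0.5 × 10.3 = 5.15 pp.

5.15 percentage points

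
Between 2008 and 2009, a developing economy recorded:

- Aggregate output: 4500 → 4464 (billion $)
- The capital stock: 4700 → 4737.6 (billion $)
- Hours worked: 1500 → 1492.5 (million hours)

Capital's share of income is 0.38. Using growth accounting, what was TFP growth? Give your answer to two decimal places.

Aggregate output growth = (4464 − 4500) / 4500 = -0.8%.
The capital stock growth = (4737.6 − 4700) / 4700 = 0.8%.
Hours worked growth = (1492.5 − 1500) / 1500 = -0.5%.
Labor's share = 1 − 0.38 = 0.62.
The capital stock: 0.38 × 0.8 = 0.304 pp.
Hours worked: 0.62 × (-0.5) = -0.31 pp.
TFP growth = -0.8 + 0.006 = -0.794%.

-0.79%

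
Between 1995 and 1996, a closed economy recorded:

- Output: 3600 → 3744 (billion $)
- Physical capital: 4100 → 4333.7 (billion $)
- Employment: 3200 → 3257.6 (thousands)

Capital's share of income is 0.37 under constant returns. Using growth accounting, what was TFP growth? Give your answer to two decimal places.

Output growth = (3744 − 3600) / 3600 = 4%.
Physical capital growth = (4333.7 − 4100) / 4100 = 5.7%.
Employment growth = (3257.6 − 3200) / 3200 = 1.8%.
Labor's share = 1 − 0.37 = 0.63.
Physical capital: 0.37 × 5.7 = 2.109 pp.
Employment: 0.63 × 1.8 = 1.134 pp.
TFP growth = 4 − 3.243 = 0.757%.

0.76%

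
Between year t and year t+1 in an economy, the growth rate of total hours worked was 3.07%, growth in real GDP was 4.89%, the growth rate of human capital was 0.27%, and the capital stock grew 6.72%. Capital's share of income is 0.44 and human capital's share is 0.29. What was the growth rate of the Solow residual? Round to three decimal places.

Labor's share = 1 − 0.44 − 0.29 = 0.27.
The capital stock: 0.44 × 6.72 = 2.9568 pp.
Human capital: 0.29 × 0.27 = 0.0783 pp.
Total hours worked: 0.27 × 3.07 = 0.8289 pp.
TFP growth = 4.89 − 3.864 = 1.026%.

1.026%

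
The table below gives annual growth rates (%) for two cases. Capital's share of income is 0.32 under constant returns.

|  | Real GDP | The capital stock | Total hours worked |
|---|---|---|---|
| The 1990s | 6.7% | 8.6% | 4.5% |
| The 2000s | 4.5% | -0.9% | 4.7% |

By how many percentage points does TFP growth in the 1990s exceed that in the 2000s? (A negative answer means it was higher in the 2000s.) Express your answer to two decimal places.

-0.70 percentage points

Labor's share = 1 − 0.32 = 0.68.
The 1990s: TFP = 6.7 − 2.752 − 3.06 = 0.888%.
The 2000s: TFP = 4.5 + 0.288 − 3.196 = 1.592%.
Difference = 0.888 − (1.592) = -0.704 pp.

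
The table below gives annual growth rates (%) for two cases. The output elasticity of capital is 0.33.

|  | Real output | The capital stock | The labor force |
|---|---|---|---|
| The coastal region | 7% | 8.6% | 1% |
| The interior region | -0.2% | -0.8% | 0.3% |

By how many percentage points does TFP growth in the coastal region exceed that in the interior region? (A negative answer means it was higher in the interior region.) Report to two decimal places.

Labor's share = 1 − 0.33 = 0.67.
The coastal region: TFP = 7 − 2.838 − 0.67 = 3.492%.
The interior region: TFP = -0.2 + 0.264 − 0.201 = -0.137%.
Difference = 3.492 − (-0.137) = 3.629 pp.

3.63 percentage points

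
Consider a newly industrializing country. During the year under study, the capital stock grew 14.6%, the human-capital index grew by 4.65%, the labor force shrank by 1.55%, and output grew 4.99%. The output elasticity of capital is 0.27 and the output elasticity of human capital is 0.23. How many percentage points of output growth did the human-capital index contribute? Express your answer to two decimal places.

Contribution = share × growth = 0.23 × 4.65 = 1.0695 pp.

1.07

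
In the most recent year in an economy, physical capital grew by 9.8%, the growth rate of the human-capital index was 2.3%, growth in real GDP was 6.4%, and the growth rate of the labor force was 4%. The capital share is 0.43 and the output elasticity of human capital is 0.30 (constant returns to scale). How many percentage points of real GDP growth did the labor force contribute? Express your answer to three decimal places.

1.080 percentage points

Labor's share = 1 − 0.43 − 0.3 = 0.27.
Contribution = share × growth = 0.27 × 4 = 1.08 pp.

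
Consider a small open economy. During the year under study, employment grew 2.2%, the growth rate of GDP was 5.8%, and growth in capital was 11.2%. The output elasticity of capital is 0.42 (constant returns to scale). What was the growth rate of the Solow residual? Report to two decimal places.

-0.18%

Labor's share = 1 − 0.42 = 0.58.
Capital: 0.42 × 11.2 = 4.704 pp.
Employment: 0.58 × 2.2 = 1.276 pp.
TFP growth = 5.8 − 5.98 = -0.18%.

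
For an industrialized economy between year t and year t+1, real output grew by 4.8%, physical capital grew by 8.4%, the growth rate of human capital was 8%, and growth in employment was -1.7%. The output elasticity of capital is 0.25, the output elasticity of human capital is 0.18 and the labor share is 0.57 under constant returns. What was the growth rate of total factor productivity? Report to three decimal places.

2.229%

Labor's share = 1 − 0.25 − 0.18 = 0.57.
Physical capital: 0.25 × 8.4 = 2.1 pp.
Human capital: 0.18 × 8 = 1.44 pp.
Employment: 0.57 × (-1.7) = -0.969 pp.
TFP growth = 4.8 − 2.571 = 2.229%.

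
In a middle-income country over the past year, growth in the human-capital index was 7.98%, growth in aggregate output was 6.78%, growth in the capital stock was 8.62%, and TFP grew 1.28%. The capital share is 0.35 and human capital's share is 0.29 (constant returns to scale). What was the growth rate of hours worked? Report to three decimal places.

Hours worked growth was 0.469%.

Labor's share = 1 − 0.35 − 0.29 = 0.36.
gY = gA + 0.35×8.62 + 0.29×7.98 + 0.36×g.
0.36×g = 6.78 − 1.28 − 5.3312 = 0.1688.
g = 0.1688 / 0.36 = 0.46889%.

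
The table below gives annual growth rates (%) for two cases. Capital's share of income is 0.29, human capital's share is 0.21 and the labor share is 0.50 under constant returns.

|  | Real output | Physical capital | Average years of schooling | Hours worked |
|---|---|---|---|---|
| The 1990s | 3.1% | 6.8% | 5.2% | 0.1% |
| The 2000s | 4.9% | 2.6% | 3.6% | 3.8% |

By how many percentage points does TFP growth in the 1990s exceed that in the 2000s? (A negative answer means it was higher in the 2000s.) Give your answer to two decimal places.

Labor's share = 1 − 0.29 − 0.21 = 0.5.
The 1990s: TFP = 3.1 − 1.972 − 1.092 − 0.05 = -0.014%.
The 2000s: TFP = 4.9 − 0.754 − 0.756 − 1.9 = 1.49%.
Difference = -0.014 − (1.49) = -1.504 pp.

-1.50 percentage points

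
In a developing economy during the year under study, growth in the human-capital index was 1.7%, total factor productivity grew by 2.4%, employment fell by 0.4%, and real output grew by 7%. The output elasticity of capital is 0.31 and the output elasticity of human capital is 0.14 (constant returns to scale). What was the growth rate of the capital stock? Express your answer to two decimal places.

14.78%

Labor's share = 1 − 0.31 − 0.14 = 0.55.
gY = gA + 0.14×1.7 + 0.55×(-0.4) + 0.31×g.
0.31×g = 7 − 2.4 − 0.018 = 4.582.
g = 4.582 / 0.31 = 14.7806%.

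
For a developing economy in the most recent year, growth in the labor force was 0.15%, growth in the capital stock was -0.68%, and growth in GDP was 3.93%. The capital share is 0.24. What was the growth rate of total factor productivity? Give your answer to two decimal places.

Total factor productivity growth was 3.98%.

Labor's share = 1 − 0.24 = 0.76.
The capital stock: 0.24 × (-0.68) = -0.1632 pp.
The labor force: 0.76 × 0.15 = 0.114 pp.
TFP growth = 3.93 + 0.0492 = 3.9792%.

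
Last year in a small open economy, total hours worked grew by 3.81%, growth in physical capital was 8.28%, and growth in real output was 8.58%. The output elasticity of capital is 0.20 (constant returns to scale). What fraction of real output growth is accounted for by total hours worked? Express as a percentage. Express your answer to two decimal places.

Total hours worked accounted for 35.52% of growth.

Labor's share = 1 − 0.2 = 0.8.
Total hours worked contributed 0.8 × 3.81 = 3.048 pp.
Share of growth = 3.048 / 8.58 × 100 = 35.5245%.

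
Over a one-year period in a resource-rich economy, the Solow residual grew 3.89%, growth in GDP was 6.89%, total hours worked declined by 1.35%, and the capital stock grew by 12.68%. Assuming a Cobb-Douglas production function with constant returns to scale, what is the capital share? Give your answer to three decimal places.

α = 0.310

gY = gA + α·gK + (1−α)·gL, so gY − gA − gL = α(gK − gL).
6.89 − 3.89 + 1.35 = α × (12.68 − (-1.35)).
4.35 = 14.03 α, so α = 0.31005.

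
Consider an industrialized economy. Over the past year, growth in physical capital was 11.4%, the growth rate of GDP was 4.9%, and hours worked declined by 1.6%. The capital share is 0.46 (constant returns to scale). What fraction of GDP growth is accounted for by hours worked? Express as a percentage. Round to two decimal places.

Labor's share = 1 − 0.46 = 0.54.
Hours worked contributed 0.54 × (-1.6) = -0.864 pp.
Share of growth = -0.864 / 4.9 × 100 = -17.6327%.

-17.63%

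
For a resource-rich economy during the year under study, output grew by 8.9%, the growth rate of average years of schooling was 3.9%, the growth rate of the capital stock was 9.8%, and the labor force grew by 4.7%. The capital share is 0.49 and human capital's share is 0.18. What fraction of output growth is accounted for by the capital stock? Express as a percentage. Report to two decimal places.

The capital stock contributed 0.49 × 9.8 = 4.802 pp.
Share of growth = 4.802 / 8.9 × 100 = 53.9551%.

53.96%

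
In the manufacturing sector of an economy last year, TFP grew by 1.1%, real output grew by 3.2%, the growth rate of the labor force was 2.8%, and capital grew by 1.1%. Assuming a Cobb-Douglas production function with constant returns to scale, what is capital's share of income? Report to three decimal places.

0.412

gY = gA + α·gK + (1−α)·gL, so gY − gA − gL = α(gK − gL).
3.2 − 1.1 − 2.8 = α × (1.1 − 2.8).
-0.7 = -1.7 α, so α = 0.41176.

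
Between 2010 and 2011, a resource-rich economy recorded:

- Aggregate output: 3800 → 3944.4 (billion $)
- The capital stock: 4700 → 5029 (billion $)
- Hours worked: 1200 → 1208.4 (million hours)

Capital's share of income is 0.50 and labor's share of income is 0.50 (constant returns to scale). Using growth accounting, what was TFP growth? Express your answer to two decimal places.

Aggregate output growth = (3944.4 − 3800) / 3800 = 3.8%.
The capital stock growth = (5029 − 4700) / 4700 = 7%.
Hours worked growth = (1208.4 − 1200) / 1200 = 0.7%.
Labor's share = 1 − 0.5 = 0.5.
The capital stock: 0.5 × 7 = 3.5 pp.
Hours worked: 0.5 × 0.7 = 0.35 pp.
TFP growth = 3.8 − 3.85 = -0.05%.

-0.05%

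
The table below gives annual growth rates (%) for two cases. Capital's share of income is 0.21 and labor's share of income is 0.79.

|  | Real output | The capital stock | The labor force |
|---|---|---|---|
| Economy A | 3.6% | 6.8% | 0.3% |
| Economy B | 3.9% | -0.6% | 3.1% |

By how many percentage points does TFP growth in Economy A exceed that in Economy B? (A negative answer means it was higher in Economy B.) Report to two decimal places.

0.36 percentage points

Labor's share = 1 − 0.21 = 0.79.
Economy A: TFP = 3.6 − 1.428 − 0.237 = 1.935%.
Economy B: TFP = 3.9 + 0.126 − 2.449 = 1.577%.
Difference = 1.935 − (1.577) = 0.358 pp.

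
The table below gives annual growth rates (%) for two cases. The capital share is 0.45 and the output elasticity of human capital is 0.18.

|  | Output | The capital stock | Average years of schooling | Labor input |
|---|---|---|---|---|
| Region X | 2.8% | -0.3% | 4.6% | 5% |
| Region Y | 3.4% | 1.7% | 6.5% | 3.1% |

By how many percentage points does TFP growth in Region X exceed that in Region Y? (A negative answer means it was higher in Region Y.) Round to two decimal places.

-0.06 percentage points

Labor's share = 1 − 0.45 − 0.18 = 0.37.
Region X: TFP = 2.8 + 0.135 − 0.828 − 1.85 = 0.257%.
Region Y: TFP = 3.4 − 0.765 − 1.17 − 1.147 = 0.318%.
Difference = 0.257 − (0.318) = -0.061 pp.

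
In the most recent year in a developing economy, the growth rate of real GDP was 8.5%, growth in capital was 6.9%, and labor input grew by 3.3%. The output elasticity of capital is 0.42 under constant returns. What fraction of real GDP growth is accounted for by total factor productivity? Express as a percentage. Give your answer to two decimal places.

43.39%

Labor's share = 1 − 0.42 = 0.58.
Capital: 0.42 × 6.9 = 2.898 pp.
Labor input: 0.58 × 3.3 = 1.914 pp.
TFP growth = 8.5 − 4.812 = 3.688%.
TFP share of growth = 3.688 / 8.5 × 100 = 43.3882%.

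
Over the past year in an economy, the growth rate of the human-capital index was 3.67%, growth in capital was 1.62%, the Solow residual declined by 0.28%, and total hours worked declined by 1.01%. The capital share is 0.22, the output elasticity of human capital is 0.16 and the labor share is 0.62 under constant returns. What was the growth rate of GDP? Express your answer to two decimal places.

Labor's share = 1 − 0.22 − 0.16 = 0.62.
Capital: 0.22 × 1.62 = 0.3564 pp.
The human-capital index: 0.16 × 3.67 = 0.5872 pp.
Total hours worked: 0.62 × (-1.01) = -0.6262 pp.
Output growth = -0.28 + 0.3174 = 0.0374%.

GDP growth was 0.04%.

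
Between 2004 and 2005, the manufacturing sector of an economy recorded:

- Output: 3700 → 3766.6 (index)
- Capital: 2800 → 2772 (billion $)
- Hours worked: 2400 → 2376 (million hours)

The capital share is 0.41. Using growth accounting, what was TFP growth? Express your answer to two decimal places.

2.80%

Output growth = (3766.6 − 3700) / 3700 = 1.8%.
Capital growth = (2772 − 2800) / 2800 = -1%.
Hours worked growth = (2376 − 2400) / 2400 = -1%.
Labor's share = 1 − 0.41 = 0.59.
Capital: 0.41 × (-1) = -0.41 pp.
Hours worked: 0.59 × (-1) = -0.59 pp.
TFP growth = 1.8 + 1 = 2.8%.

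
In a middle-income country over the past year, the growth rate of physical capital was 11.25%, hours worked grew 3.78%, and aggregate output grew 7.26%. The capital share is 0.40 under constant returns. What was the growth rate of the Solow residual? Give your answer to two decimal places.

0.49%

Labor's share = 1 − 0.4 = 0.6.
Physical capital: 0.4 × 11.25 = 4.5 pp.
Hours worked: 0.6 × 3.78 = 2.268 pp.
TFP growth = 7.26 − 6.768 = 0.492%.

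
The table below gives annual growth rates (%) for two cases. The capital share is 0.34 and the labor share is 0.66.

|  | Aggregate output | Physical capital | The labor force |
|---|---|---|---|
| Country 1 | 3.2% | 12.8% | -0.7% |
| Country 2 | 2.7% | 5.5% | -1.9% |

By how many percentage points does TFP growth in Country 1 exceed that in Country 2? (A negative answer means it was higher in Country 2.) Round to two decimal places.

Labor's share = 1 − 0.34 = 0.66.
Country 1: TFP = 3.2 − 4.352 + 0.462 = -0.69%.
Country 2: TFP = 2.7 − 1.87 + 1.254 = 2.084%.
Difference = -0.69 − (2.084) = -2.774 pp.

-2.77 percentage points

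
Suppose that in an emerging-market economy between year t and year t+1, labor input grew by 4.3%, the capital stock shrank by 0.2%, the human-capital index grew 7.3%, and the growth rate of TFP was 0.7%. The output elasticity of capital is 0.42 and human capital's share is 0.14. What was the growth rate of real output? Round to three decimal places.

Labor's share = 1 − 0.42 − 0.14 = 0.44.
The capital stock: 0.42 × (-0.2) = -0.084 pp.
The human-capital index: 0.14 × 7.3 = 1.022 pp.
Labor input: 0.44 × 4.3 = 1.892 pp.
Output growth = 0.7 + 2.83 = 3.53%.

Real output grew 3.530%.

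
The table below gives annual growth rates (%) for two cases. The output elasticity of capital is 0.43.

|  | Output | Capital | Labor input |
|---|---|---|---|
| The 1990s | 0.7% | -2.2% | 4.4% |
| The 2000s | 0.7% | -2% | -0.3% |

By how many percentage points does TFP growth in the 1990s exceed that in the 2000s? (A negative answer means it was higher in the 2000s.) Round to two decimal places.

Labor's share = 1 − 0.43 = 0.57.
The 1990s: TFP = 0.7 + 0.946 − 2.508 = -0.862%.
The 2000s: TFP = 0.7 + 0.86 + 0.171 = 1.731%.
Difference = -0.862 − (1.731) = -2.593 pp.

-2.59 percentage points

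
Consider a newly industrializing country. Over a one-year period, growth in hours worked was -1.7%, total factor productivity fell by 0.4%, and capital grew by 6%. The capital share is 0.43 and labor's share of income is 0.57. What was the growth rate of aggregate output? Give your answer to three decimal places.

1.211%

Labor's share = 1 − 0.43 = 0.57.
Capital: 0.43 × 6 = 2.58 pp.
Hours worked: 0.57 × (-1.7) = -0.969 pp.
Output growth = -0.4 + 1.611 = 1.211%.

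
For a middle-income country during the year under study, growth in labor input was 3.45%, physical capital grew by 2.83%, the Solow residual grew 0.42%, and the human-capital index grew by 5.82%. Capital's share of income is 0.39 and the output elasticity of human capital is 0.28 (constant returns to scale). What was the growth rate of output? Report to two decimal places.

Output growth was 4.29%.

Labor's share = 1 − 0.39 − 0.28 = 0.33.
Physical capital: 0.39 × 2.83 = 1.1037 pp.
The human-capital index: 0.28 × 5.82 = 1.6296 pp.
Labor input: 0.33 × 3.45 = 1.1385 pp.
Output growth = 0.42 + 3.8718 = 4.2918%.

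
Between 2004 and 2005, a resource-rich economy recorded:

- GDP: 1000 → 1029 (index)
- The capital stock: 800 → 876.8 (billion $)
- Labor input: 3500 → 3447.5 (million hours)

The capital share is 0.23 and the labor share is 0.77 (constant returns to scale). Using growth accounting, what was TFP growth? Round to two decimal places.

GDP growth = (1029 − 1000) / 1000 = 2.9%.
The capital stock growth = (876.8 − 800) / 800 = 9.6%.
Labor input growth = (3447.5 − 3500) / 3500 = -1.5%.
Labor's share = 1 − 0.23 = 0.77.
The capital stock: 0.23 × 9.6 = 2.208 pp.
Labor input: 0.77 × (-1.5) = -1.155 pp.
TFP growth = 2.9 − 1.053 = 1.847%.

TFP grew 1.85%.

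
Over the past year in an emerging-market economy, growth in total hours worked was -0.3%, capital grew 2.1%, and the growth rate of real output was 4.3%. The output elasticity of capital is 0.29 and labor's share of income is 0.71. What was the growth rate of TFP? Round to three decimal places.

Labor's share = 1 − 0.29 = 0.71.
Capital: 0.29 × 2.1 = 0.609 pp.
Total hours worked: 0.71 × (-0.3) = -0.213 pp.
TFP growth = 4.3 − 0.396 = 3.904%.

3.904%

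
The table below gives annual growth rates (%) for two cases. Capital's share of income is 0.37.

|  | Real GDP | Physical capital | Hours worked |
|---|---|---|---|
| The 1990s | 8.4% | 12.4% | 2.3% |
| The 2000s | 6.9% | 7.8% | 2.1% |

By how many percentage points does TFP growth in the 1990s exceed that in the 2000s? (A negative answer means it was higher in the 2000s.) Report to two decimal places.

-0.33 percentage points

Labor's share = 1 − 0.37 = 0.63.
The 1990s: TFP = 8.4 − 4.588 − 1.449 = 2.363%.
The 2000s: TFP = 6.9 − 2.886 − 1.323 = 2.691%.
Difference = 2.363 − (2.691) = -0.328 pp.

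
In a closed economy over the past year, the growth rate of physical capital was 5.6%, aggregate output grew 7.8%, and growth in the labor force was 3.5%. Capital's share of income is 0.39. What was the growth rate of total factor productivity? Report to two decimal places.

Labor's share = 1 − 0.39 = 0.61.
Physical capital: 0.39 × 5.6 = 2.184 pp.
The labor force: 0.61 × 3.5 = 2.135 pp.
TFP growth = 7.8 − 4.319 = 3.481%.

Total factor productivity grew 3.48%.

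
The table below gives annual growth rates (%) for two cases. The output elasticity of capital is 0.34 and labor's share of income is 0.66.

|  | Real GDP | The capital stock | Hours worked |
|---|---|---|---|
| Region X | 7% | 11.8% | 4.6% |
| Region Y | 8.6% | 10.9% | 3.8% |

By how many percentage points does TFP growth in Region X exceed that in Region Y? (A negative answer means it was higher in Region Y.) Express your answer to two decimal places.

-2.43 percentage points

Labor's share = 1 − 0.34 = 0.66.
Region X: TFP = 7 − 4.012 − 3.036 = -0.048%.
Region Y: TFP = 8.6 − 3.706 − 2.508 = 2.386%.
Difference = -0.048 − (2.386) = -2.434 pp.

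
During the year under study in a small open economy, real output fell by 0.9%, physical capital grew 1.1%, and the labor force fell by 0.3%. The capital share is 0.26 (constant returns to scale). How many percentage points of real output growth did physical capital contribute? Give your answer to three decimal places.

0.286 pp

Contribution = share × growth = 0.26 × 1.1 = 0.286 pp.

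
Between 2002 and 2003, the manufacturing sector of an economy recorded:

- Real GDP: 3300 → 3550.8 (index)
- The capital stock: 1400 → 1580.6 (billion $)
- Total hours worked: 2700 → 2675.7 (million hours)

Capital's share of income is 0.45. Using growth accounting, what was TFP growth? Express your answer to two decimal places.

TFP growth was 2.29%.

Real GDP growth = (3550.8 − 3300) / 3300 = 7.6%.
The capital stock growth = (1580.6 − 1400) / 1400 = 12.9%.
Total hours worked growth = (2675.7 − 2700) / 2700 = -0.9%.
Labor's share = 1 − 0.45 = 0.55.
The capital stock: 0.45 × 12.9 = 5.805 pp.
Total hours worked: 0.55 × (-0.9) = -0.495 pp.
TFP growth = 7.6 − 5.31 = 2.29%.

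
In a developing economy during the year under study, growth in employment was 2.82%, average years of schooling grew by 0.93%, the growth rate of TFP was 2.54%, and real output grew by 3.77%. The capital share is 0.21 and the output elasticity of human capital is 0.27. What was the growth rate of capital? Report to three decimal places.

Labor's share = 1 − 0.21 − 0.27 = 0.52.
gY = gA + 0.27×0.93 + 0.52×2.82 + 0.21×g.
0.21×g = 3.77 − 2.54 − 1.7175 = -0.4875.
g = -0.4875 / 0.21 = -2.32143%.

-2.321%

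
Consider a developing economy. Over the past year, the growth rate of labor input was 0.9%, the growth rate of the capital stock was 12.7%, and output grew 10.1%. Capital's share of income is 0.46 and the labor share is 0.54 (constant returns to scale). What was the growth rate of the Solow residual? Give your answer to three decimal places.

Labor's share = 1 − 0.46 = 0.54.
The capital stock: 0.46 × 12.7 = 5.842 pp.
Labor input: 0.54 × 0.9 = 0.486 pp.
TFP growth = 10.1 − 6.328 = 3.772%.

The Solow residual grew 3.772%.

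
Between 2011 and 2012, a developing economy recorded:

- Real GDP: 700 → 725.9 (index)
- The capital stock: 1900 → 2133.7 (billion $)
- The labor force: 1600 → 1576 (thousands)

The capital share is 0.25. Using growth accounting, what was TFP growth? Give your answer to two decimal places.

Real GDP growth = (725.9 − 700) / 700 = 3.7%.
The capital stock growth = (2133.7 − 1900) / 1900 = 12.3%.
The labor force growth = (1576 − 1600) / 1600 = -1.5%.
Labor's share = 1 − 0.25 = 0.75.
The capital stock: 0.25 × 12.3 = 3.075 pp.
The labor force: 0.75 × (-1.5) = -1.125 pp.
TFP growth = 3.7 − 1.95 = 1.75%.

1.75%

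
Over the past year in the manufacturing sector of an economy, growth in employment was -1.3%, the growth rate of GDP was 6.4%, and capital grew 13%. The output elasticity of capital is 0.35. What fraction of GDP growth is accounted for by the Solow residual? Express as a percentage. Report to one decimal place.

The Solow residual accounted for 42.1% of growth.

Labor's share = 1 − 0.35 = 0.65.
Capital: 0.35 × 13 = 4.55 pp.
Employment: 0.65 × (-1.3) = -0.845 pp.
TFP growth = 6.4 − 3.705 = 2.695%.
TFP share of growth = 2.695 / 6.4 × 100 = 42.109%.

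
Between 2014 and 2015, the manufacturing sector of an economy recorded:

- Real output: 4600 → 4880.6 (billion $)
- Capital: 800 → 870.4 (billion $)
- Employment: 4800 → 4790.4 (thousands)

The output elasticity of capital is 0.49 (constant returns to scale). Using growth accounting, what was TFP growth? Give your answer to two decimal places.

Real output growth = (4880.6 − 4600) / 4600 = 6.1%.
Capital growth = (870.4 − 800) / 800 = 8.8%.
Employment growth = (4790.4 − 4800) / 4800 = -0.2%.
Labor's share = 1 − 0.49 = 0.51.
Capital: 0.49 × 8.8 = 4.312 pp.
Employment: 0.51 × (-0.2) = -0.102 pp.
TFP growth = 6.1 − 4.21 = 1.89%.

TFP growth was 1.89%.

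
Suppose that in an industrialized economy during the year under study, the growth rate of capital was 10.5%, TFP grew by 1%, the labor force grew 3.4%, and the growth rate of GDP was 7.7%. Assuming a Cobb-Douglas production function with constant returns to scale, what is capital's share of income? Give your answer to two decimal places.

gY = gA + α·gK + (1−α)·gL, so gY − gA − gL = α(gK − gL).
7.7 − 1 − 3.4 = α × (10.5 − 3.4).
3.3 = 7.1 α, so α = 0.4648.

Capital's share of income is 0.46.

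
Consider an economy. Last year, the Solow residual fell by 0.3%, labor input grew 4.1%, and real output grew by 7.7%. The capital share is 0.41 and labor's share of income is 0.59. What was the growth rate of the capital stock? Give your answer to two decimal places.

Labor's share = 1 − 0.41 = 0.59.
gY = gA + 0.59×4.1 + 0.41×g.
0.41×g = 7.7 + 0.3 − 2.419 = 5.581.
g = 5.581 / 0.41 = 13.6122%.

The capital stock growth was 13.61%.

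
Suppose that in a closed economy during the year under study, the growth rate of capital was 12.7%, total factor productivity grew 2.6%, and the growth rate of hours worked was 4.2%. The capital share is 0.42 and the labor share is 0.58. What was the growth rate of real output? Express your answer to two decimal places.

Real output growth was 10.37%.

Labor's share = 1 − 0.42 = 0.58.
Capital: 0.42 × 12.7 = 5.334 pp.
Hours worked: 0.58 × 4.2 = 2.436 pp.
Output growth = 2.6 + 7.77 = 10.37%.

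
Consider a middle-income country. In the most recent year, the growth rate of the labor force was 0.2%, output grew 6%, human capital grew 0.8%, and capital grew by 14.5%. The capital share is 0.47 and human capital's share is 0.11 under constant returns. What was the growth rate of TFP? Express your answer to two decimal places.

-0.99%

Labor's share = 1 − 0.47 − 0.11 = 0.42.
Capital: 0.47 × 14.5 = 6.815 pp.
Human capital: 0.11 × 0.8 = 0.088 pp.
The labor force: 0.42 × 0.2 = 0.084 pp.
TFP growth = 6 − 6.987 = -0.987%.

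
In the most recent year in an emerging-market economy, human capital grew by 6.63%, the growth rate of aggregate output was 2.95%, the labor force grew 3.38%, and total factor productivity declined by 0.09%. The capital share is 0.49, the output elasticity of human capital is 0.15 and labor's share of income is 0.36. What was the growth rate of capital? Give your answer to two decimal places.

1.69%

Labor's share = 1 − 0.49 − 0.15 = 0.36.
gY = gA + 0.15×6.63 + 0.36×3.38 + 0.49×g.
0.49×g = 2.95 + 0.09 − 2.2113 = 0.8287.
g = 0.8287 / 0.49 = 1.6912%.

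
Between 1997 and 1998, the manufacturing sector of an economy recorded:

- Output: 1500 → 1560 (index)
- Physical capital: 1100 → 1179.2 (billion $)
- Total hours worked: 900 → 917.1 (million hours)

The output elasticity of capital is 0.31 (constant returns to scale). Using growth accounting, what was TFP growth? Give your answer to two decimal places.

0.46%

Output growth = (1560 − 1500) / 1500 = 4%.
Physical capital growth = (1179.2 − 1100) / 1100 = 7.2%.
Total hours worked growth = (917.1 − 900) / 900 = 1.9%.
Labor's share = 1 − 0.31 = 0.69.
Physical capital: 0.31 × 7.2 = 2.232 pp.
Total hours worked: 0.69 × 1.9 = 1.311 pp.
TFP growth = 4 − 3.543 = 0.457%.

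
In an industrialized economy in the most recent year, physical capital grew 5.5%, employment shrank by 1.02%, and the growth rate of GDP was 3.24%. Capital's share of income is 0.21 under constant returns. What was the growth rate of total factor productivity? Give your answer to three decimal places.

2.891%

Labor's share = 1 − 0.21 = 0.79.
Physical capital: 0.21 × 5.5 = 1.155 pp.
Employment: 0.79 × (-1.02) = -0.8058 pp.
TFP growth = 3.24 − 0.3492 = 2.8908%.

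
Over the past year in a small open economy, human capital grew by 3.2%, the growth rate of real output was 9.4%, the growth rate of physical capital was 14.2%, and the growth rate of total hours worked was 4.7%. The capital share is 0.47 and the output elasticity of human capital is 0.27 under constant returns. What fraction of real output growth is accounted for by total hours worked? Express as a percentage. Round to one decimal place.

Labor's share = 1 − 0.47 − 0.27 = 0.26.
Total hours worked contributed 0.26 × 4.7 = 1.222 pp.
Share of growth = 1.222 / 9.4 × 100 = 13%.

13.0%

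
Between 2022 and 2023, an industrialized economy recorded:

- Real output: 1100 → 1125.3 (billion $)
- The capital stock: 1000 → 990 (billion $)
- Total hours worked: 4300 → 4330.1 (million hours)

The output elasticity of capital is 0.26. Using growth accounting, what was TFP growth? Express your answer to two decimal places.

Real output growth = (1125.3 − 1100) / 1100 = 2.3%.
The capital stock growth = (990 − 1000) / 1000 = -1%.
Total hours worked growth = (4330.1 − 4300) / 4300 = 0.7%.
Labor's share = 1 − 0.26 = 0.74.
The capital stock: 0.26 × (-1) = -0.26 pp.
Total hours worked: 0.74 × 0.7 = 0.518 pp.
TFP growth = 2.3 − 0.258 = 2.042%.

2.04%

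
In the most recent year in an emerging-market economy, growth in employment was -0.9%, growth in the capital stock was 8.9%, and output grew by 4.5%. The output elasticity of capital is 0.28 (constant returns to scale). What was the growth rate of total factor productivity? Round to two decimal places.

2.66%

Labor's share = 1 − 0.28 = 0.72.
The capital stock: 0.28 × 8.9 = 2.492 pp.
Employment: 0.72 × (-0.9) = -0.648 pp.
TFP growth = 4.5 − 1.844 = 2.656%.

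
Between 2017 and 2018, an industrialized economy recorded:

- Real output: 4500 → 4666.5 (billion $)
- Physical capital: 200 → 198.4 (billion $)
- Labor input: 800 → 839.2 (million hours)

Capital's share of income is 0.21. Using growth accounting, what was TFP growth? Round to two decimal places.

TFP growth was 0.00%.

Real output growth = (4666.5 − 4500) / 4500 = 3.7%.
Physical capital growth = (198.4 − 200) / 200 = -0.8%.
Labor input growth = (839.2 − 800) / 800 = 4.9%.
Labor's share = 1 − 0.21 = 0.79.
Physical capital: 0.21 × (-0.8) = -0.168 pp.
Labor input: 0.79 × 4.9 = 3.871 pp.
TFP growth = 3.7 − 3.703 = -0.003%.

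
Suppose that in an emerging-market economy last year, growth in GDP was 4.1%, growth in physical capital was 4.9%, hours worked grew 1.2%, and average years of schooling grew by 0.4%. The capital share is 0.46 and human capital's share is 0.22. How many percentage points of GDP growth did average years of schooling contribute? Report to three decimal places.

Contribution = share × growth = 0.22 × 0.4 = 0.088 pp.

0.088 pp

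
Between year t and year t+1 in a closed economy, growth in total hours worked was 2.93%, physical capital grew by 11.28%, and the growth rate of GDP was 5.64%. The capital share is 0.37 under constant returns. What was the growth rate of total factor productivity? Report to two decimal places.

-0.38%

Labor's share = 1 − 0.37 = 0.63.
Physical capital: 0.37 × 11.28 = 4.1736 pp.
Total hours worked: 0.63 × 2.93 = 1.8459 pp.
TFP growth = 5.64 − 6.0195 = -0.3795%.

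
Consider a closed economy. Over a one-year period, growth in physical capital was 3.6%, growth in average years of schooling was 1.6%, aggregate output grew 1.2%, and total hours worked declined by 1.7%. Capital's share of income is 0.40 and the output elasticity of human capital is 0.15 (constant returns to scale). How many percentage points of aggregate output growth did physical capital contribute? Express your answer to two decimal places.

Contribution = share × growth = 0.4 × 3.6 = 1.44 pp.

1.44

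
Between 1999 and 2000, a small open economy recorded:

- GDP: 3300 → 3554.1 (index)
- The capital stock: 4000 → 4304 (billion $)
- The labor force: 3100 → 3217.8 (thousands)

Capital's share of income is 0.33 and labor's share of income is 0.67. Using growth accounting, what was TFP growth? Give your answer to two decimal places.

2.65%

GDP growth = (3554.1 − 3300) / 3300 = 7.7%.
The capital stock growth = (4304 − 4000) / 4000 = 7.6%.
The labor force growth = (3217.8 − 3100) / 3100 = 3.8%.
Labor's share = 1 − 0.33 = 0.67.
The capital stock: 0.33 × 7.6 = 2.508 pp.
The labor force: 0.67 × 3.8 = 2.546 pp.
TFP growth = 7.7 − 5.054 = 2.646%.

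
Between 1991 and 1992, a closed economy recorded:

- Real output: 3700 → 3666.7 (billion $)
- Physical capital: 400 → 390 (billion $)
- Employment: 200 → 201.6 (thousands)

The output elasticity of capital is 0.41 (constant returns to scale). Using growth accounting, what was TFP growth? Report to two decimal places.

-0.35%

Real output growth = (3666.7 − 3700) / 3700 = -0.9%.
Physical capital growth = (390 − 400) / 400 = -2.5%.
Employment growth = (201.6 − 200) / 200 = 0.8%.
Labor's share = 1 − 0.41 = 0.59.
Physical capital: 0.41 × (-2.5) = -1.025 pp.
Employment: 0.59 × 0.8 = 0.472 pp.
TFP growth = -0.9 + 0.553 = -0.347%.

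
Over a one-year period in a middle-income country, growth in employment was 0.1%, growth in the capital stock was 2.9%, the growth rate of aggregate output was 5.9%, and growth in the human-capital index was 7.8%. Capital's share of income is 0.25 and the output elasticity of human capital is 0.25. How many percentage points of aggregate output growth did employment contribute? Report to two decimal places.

Labor's share = 1 − 0.25 − 0.25 = 0.5.
Contribution = share × growth = 0.5 × 0.1 = 0.05 pp.

0.05 percentage points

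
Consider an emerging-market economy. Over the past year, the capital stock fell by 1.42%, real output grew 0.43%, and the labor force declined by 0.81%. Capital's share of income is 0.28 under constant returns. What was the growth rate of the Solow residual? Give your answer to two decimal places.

Labor's share = 1 − 0.28 = 0.72.
The capital stock: 0.28 × (-1.42) = -0.3976 pp.
The labor force: 0.72 × (-0.81) = -0.5832 pp.
TFP growth = 0.43 + 0.9808 = 1.4108%.

The Solow residual growth was 1.41%.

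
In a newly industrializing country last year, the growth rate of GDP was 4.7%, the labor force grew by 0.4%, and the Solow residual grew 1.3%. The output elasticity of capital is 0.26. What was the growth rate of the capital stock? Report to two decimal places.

Labor's share = 1 − 0.26 = 0.74.
gY = gA + 0.74×0.4 + 0.26×g.
0.26×g = 4.7 − 1.3 − 0.296 = 3.104.
g = 3.104 / 0.26 = 11.9385%.

11.94%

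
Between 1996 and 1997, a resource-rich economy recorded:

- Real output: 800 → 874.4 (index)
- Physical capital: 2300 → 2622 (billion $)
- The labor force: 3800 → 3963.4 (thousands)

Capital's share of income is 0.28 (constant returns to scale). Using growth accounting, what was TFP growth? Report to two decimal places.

2.28%

Real output growth = (874.4 − 800) / 800 = 9.3%.
Physical capital growth = (2622 − 2300) / 2300 = 14%.
The labor force growth = (3963.4 − 3800) / 3800 = 4.3%.
Labor's share = 1 − 0.28 = 0.72.
Physical capital: 0.28 × 14 = 3.92 pp.
The labor force: 0.72 × 4.3 = 3.096 pp.
TFP growth = 9.3 − 7.016 = 2.284%.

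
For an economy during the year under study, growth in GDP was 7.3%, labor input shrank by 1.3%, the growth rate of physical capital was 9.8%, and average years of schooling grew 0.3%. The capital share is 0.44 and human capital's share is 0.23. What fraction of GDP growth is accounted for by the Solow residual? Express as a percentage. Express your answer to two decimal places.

The Solow residual accounted for 45.86% of growth.

Labor's share = 1 − 0.44 − 0.23 = 0.33.
Physical capital: 0.44 × 9.8 = 4.312 pp.
Average years of schooling: 0.23 × 0.3 = 0.069 pp.
Labor input: 0.33 × (-1.3) = -0.429 pp.
TFP growth = 7.3 − 3.952 = 3.348%.
TFP share of growth = 3.348 / 7.3 × 100 = 45.863%.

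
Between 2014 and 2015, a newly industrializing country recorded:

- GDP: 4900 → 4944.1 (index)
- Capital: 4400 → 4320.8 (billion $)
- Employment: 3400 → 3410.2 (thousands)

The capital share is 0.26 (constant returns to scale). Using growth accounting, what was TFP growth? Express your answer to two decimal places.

GDP growth = (4944.1 − 4900) / 4900 = 0.9%.
Capital growth = (4320.8 − 4400) / 4400 = -1.8%.
Employment growth = (3410.2 − 3400) / 3400 = 0.3%.
Labor's share = 1 − 0.26 = 0.74.
Capital: 0.26 × (-1.8) = -0.468 pp.
Employment: 0.74 × 0.3 = 0.222 pp.
TFP growth = 0.9 + 0.246 = 1.146%.

1.15%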